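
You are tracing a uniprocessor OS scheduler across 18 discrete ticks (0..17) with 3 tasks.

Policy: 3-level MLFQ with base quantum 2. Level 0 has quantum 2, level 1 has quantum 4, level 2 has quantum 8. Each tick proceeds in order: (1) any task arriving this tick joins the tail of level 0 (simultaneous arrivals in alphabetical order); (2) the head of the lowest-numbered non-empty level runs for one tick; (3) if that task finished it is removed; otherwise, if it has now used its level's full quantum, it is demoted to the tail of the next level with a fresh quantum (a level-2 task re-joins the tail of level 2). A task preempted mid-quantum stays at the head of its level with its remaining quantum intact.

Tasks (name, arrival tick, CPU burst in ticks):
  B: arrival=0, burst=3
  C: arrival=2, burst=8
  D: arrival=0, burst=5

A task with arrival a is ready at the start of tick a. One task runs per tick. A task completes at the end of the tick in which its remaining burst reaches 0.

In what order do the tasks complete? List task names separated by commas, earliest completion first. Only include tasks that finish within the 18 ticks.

completion order = B, D, C

t=0: L0/L1/L2 = BD/-/- → run B
t=1: L0/L1/L2 = BD/-/- → run B
t=2: L0/L1/L2 = DC/B/- → run D
t=3: L0/L1/L2 = DC/B/- → run D
t=4: L0/L1/L2 = C/BD/- → run C
t=5: L0/L1/L2 = C/BD/- → run C
t=6: L0/L1/L2 = -/BDC/- → run B
t=7: L0/L1/L2 = -/DC/- → run D
t=8: L0/L1/L2 = -/DC/- → run D
t=9: L0/L1/L2 = -/DC/- → run D
t=10: L0/L1/L2 = -/C/- → run C
t=11: L0/L1/L2 = -/C/- → run C
t=12: L0/L1/L2 = -/C/- → run C
t=13: L0/L1/L2 = -/C/- → run C
t=14: L0/L1/L2 = -/-/C → run C
t=15: L0/L1/L2 = -/-/C → run C
t=16: (idle)
t=17: (idle)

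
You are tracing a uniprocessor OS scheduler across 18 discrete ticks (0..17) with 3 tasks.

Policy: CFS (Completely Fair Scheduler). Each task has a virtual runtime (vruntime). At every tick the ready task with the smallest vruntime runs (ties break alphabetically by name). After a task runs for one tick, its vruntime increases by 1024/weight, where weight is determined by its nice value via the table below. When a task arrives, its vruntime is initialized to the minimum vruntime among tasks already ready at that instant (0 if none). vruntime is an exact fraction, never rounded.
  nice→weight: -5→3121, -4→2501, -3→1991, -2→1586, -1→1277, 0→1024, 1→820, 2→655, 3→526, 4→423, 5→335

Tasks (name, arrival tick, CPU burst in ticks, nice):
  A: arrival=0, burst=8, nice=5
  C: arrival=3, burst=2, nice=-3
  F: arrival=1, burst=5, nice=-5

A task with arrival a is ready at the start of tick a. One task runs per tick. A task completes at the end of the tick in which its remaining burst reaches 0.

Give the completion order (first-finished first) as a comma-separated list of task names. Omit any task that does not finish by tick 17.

completion order = C, F, A

t=0: vr[A=0] → run A
t=1: vr[A=1024/335 F=1024/335] → run A
t=2: vr[A=2048/335 F=1024/335] → run F
t=3: vr[A=2048/335 C=3538944/1045535 F=3538944/1045535] → run C
t=4: vr[A=2048/335 C=8116665344/2081660185 F=3538944/1045535] → run F
t=5: vr[A=2048/335 C=8116665344/2081660185 F=3881984/1045535] → run F
t=6: vr[A=2048/335 C=8116665344/2081660185 F=4225024/1045535] → run C
t=7: vr[A=2048/335 F=4225024/1045535] → run F
t=8: vr[A=2048/335 F=4568064/1045535] → run F
t=9: vr[A=2048/335] → run A
t=10: vr[A=3072/335] → run A
t=11: vr[A=4096/335] → run A
t=12: vr[A=1024/67] → run A
t=13: vr[A=6144/335] → run A
t=14: vr[A=7168/335] → run A
t=15: (idle)
t=16: (idle)
t=17: (idle)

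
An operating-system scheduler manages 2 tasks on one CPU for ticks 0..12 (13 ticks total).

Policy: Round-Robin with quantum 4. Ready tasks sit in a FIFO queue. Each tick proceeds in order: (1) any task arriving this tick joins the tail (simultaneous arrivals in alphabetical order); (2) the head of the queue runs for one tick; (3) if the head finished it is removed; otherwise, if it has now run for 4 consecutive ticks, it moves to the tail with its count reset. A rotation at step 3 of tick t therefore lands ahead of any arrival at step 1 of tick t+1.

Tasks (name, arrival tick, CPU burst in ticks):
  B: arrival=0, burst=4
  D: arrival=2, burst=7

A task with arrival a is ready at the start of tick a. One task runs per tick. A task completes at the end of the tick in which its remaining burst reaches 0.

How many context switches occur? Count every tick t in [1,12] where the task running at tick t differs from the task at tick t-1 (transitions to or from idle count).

t=0: queue=[B] q_used=0 → run B
t=1: queue=[B] q_used=1 → run B
t=2: queue=[B,D] q_used=2 → run B
t=3: queue=[B,D] q_used=3 → run B
t=4: queue=[D] q_used=0 → run D
t=5: queue=[D] q_used=1 → run D
t=6: queue=[D] q_used=2 → run D
t=7: queue=[D] q_used=3 → run D
t=8: queue=[D] q_used=0 → run D
t=9: queue=[D] q_used=1 → run D
t=10: queue=[D] q_used=2 → run D
t=11: (idle)
t=12: (idle)

context switches = 2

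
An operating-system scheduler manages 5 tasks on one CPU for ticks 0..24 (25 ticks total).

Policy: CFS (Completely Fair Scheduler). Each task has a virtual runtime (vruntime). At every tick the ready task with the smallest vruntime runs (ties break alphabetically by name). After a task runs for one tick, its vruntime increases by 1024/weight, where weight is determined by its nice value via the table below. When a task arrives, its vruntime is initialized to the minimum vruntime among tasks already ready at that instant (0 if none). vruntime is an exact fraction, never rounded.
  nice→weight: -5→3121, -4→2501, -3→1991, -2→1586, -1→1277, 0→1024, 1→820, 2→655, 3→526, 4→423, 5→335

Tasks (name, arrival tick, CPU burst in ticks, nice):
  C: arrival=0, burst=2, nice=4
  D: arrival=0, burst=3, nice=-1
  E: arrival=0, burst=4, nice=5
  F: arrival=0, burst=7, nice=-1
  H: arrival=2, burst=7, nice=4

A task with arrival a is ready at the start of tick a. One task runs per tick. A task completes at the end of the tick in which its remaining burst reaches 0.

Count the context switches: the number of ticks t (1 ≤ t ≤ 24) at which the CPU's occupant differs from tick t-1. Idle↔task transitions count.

context switches = 18

t=0: vr[C=0 D=0 E=0 F=0] → run C
t=1: vr[C=1024/423 D=0 E=0 F=0] → run D
t=2: vr[C=1024/423 D=1024/1277 E=0 F=0 H=0] → run E
t=3: vr[C=1024/423 D=1024/1277 E=1024/335 F=0 H=0] → run F
t=4: vr[C=1024/423 D=1024/1277 E=1024/335 F=1024/1277 H=0] → run H
t=5: vr[C=1024/423 D=1024/1277 E=1024/335 F=1024/1277 H=1024/423] → run D
t=6: vr[C=1024/423 D=2048/1277 E=1024/335 F=1024/1277 H=1024/423] → run F
t=7: vr[C=1024/423 D=2048/1277 E=1024/335 F=2048/1277 H=1024/423] → run D
t=8: vr[C=1024/423 E=1024/335 F=2048/1277 H=1024/423] → run F
t=9: vr[C=1024/423 E=1024/335 F=3072/1277 H=1024/423] → run F
t=10: vr[C=1024/423 E=1024/335 F=4096/1277 H=1024/423] → run C
t=11: vr[E=1024/335 F=4096/1277 H=1024/423] → run H
t=12: vr[E=1024/335 F=4096/1277 H=2048/423] → run E
t=13: vr[E=2048/335 F=4096/1277 H=2048/423] → run F
t=14: vr[E=2048/335 F=5120/1277 H=2048/423] → run F
t=15: vr[E=2048/335 F=6144/1277 H=2048/423] → run F
t=16: vr[E=2048/335 H=2048/423] → run H
t=17: vr[E=2048/335 H=1024/141] → run E
t=18: vr[E=3072/335 H=1024/141] → run H
t=19: vr[E=3072/335 H=4096/423] → run E
t=20: vr[H=4096/423] → run H
t=21: vr[H=5120/423] → run H
t=22: vr[H=2048/141] → run H
t=23: (idle)
t=24: (idle)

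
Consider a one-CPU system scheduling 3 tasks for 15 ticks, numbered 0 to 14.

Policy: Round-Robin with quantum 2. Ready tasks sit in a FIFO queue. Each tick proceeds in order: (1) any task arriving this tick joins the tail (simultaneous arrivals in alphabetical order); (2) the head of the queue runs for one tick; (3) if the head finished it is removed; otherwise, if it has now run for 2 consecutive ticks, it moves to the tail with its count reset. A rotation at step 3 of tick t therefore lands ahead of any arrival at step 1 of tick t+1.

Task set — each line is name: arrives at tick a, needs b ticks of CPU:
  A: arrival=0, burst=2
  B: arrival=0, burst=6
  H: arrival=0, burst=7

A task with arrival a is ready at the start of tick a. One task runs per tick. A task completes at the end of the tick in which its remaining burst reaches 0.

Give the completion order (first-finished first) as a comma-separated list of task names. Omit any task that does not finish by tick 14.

t=0: queue=[A,B,H] q_used=0 → run A
t=1: queue=[A,B,H] q_used=1 → run A
t=2: queue=[B,H] q_used=0 → run B
t=3: queue=[B,H] q_used=1 → run B
t=4: queue=[H,B] q_used=0 → run H
t=5: queue=[H,B] q_used=1 → run H
t=6: queue=[B,H] q_used=0 → run B
t=7: queue=[B,H] q_used=1 → run B
t=8: queue=[H,B] q_used=0 → run H
t=9: queue=[H,B] q_used=1 → run H
t=10: queue=[B,H] q_used=0 → run B
t=11: queue=[B,H] q_used=1 → run B
t=12: queue=[H] q_used=0 → run H
t=13: queue=[H] q_used=1 → run H
t=14: queue=[H] q_used=0 → run H

completion order = A, B, H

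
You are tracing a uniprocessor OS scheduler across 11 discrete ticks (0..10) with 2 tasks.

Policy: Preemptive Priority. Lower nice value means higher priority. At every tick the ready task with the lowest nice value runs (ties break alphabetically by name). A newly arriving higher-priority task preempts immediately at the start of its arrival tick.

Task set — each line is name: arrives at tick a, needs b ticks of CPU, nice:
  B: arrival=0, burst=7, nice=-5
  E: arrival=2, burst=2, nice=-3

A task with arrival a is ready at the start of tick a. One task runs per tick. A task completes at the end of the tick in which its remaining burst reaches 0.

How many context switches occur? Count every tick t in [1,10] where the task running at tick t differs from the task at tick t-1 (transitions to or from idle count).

t=0: ready={B} → run B
t=1: ready={B} → run B
t=2: ready={B,E} → run B
t=3: ready={B,E} → run B
t=4: ready={B,E} → run B
t=5: ready={B,E} → run B
t=6: ready={B,E} → run B
t=7: ready={E} → run E
t=8: ready={E} → run E
t=9: (idle)
t=10: (idle)

context switches = 2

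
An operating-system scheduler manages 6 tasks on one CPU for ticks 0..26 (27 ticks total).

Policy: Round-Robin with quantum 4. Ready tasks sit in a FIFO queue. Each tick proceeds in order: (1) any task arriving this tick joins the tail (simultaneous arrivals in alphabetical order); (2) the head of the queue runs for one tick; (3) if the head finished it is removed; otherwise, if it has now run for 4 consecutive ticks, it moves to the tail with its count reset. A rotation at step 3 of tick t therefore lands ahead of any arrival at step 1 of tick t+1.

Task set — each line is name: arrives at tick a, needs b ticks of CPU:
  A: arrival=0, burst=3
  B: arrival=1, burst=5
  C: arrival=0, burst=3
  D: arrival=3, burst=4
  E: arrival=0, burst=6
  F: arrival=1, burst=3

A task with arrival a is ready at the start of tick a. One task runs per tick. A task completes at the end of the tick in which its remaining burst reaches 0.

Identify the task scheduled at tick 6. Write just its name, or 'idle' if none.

running at tick 6 = E

t=0: queue=[A,C,E] q_used=0 → run A
t=1: queue=[A,C,E,B,F] q_used=1 → run A
t=2: queue=[A,C,E,B,F] q_used=2 → run A
t=3: queue=[C,E,B,F,D] q_used=0 → run C
t=4: queue=[C,E,B,F,D] q_used=1 → run C
t=5: queue=[C,E,B,F,D] q_used=2 → run C
t=6: queue=[E,B,F,D] q_used=0 → run E
t=7: queue=[E,B,F,D] q_used=1 → run E
t=8: queue=[E,B,F,D] q_used=2 → run E
t=9: queue=[E,B,F,D] q_used=3 → run E
t=10: queue=[B,F,D,E] q_used=0 → run B
t=11: queue=[B,F,D,E] q_used=1 → run B
t=12: queue=[B,F,D,E] q_used=2 → run B
t=13: queue=[B,F,D,E] q_used=3 → run B
t=14: queue=[F,D,E,B] q_used=0 → run F
t=15: queue=[F,D,E,B] q_used=1 → run F
t=16: queue=[F,D,E,B] q_used=2 → run F
t=17: queue=[D,E,B] q_used=0 → run D
t=18: queue=[D,E,B] q_used=1 → run D
t=19: queue=[D,E,B] q_used=2 → run D
t=20: queue=[D,E,B] q_used=3 → run D
t=21: queue=[E,B] q_used=0 → run E
t=22: queue=[E,B] q_used=1 → run E
t=23: queue=[B] q_used=0 → run B
t=24: (idle)
t=25: (idle)
t=26: (idle)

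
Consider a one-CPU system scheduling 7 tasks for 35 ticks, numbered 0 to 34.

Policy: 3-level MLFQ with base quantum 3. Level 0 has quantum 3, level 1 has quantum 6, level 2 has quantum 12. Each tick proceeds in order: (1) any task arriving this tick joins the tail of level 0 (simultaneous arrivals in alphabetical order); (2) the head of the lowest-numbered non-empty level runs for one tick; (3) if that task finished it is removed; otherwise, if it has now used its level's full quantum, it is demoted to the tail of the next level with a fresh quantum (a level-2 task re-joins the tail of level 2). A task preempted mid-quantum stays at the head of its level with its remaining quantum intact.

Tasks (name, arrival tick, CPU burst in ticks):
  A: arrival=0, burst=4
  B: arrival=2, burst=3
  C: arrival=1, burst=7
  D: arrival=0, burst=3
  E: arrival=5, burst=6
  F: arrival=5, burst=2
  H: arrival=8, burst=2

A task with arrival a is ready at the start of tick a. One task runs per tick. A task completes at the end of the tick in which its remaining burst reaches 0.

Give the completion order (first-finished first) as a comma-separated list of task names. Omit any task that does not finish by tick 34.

t=0: L0/L1/L2 = AD/-/- → run A
t=1: L0/L1/L2 = ADC/-/- → run A
t=2: L0/L1/L2 = ADCB/-/- → run A
t=3: L0/L1/L2 = DCB/A/- → run D
t=4: L0/L1/L2 = DCB/A/- → run D
t=5: L0/L1/L2 = DCBEF/A/- → run D
t=6: L0/L1/L2 = CBEF/A/- → run C
t=7: L0/L1/L2 = CBEF/A/- → run C
t=8: L0/L1/L2 = CBEFH/A/- → run C
t=9: L0/L1/L2 = BEFH/AC/- → run B
t=10: L0/L1/L2 = BEFH/AC/- → run B
t=11: L0/L1/L2 = BEFH/AC/- → run B
t=12: L0/L1/L2 = EFH/AC/- → run E
t=13: L0/L1/L2 = EFH/AC/- → run E
t=14: L0/L1/L2 = EFH/AC/- → run E
t=15: L0/L1/L2 = FH/ACE/- → run F
t=16: L0/L1/L2 = FH/ACE/- → run F
t=17: L0/L1/L2 = H/ACE/- → run H
t=18: L0/L1/L2 = H/ACE/- → run H
t=19: L0/L1/L2 = -/ACE/- → run A
t=20: L0/L1/L2 = -/CE/- → run C
t=21: L0/L1/L2 = -/CE/- → run C
t=22: L0/L1/L2 = -/CE/- → run C
t=23: L0/L1/L2 = -/CE/- → run C
t=24: L0/L1/L2 = -/E/- → run E
t=25: L0/L1/L2 = -/E/- → run E
t=26: L0/L1/L2 = -/E/- → run E
t=27: (idle)
t=28: (idle)
t=29: (idle)
t=30: (idle)
t=31: (idle)
t=32: (idle)
t=33: (idle)
t=34: (idle)

completion order = D, B, F, H, A, C, E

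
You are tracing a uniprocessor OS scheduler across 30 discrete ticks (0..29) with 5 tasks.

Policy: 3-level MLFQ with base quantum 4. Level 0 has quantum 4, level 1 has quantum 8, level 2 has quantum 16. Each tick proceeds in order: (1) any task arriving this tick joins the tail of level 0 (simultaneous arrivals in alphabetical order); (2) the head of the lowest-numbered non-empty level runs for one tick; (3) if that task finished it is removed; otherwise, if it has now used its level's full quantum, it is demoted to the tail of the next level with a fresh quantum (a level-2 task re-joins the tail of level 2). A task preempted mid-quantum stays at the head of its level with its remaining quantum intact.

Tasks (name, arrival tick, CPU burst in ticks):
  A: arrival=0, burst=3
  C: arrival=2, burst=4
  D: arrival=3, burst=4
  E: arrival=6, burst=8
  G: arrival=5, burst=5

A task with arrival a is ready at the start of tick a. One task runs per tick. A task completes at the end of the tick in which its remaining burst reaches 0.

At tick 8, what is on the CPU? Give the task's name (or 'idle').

t=0: L0/L1/L2 = A/-/- → run A
t=1: L0/L1/L2 = A/-/- → run A
t=2: L0/L1/L2 = AC/-/- → run A
t=3: L0/L1/L2 = CD/-/- → run C
t=4: L0/L1/L2 = CD/-/- → run C
t=5: L0/L1/L2 = CDG/-/- → run C
t=6: L0/L1/L2 = CDGE/-/- → run C
t=7: L0/L1/L2 = DGE/-/- → run D
t=8: L0/L1/L2 = DGE/-/- → run D
t=9: L0/L1/L2 = DGE/-/- → run D
t=10: L0/L1/L2 = DGE/-/- → run D
t=11: L0/L1/L2 = GE/-/- → run G
t=12: L0/L1/L2 = GE/-/- → run G
t=13: L0/L1/L2 = GE/-/- → run G
t=14: L0/L1/L2 = GE/-/- → run G
t=15: L0/L1/L2 = E/G/- → run E
t=16: L0/L1/L2 = E/G/- → run E
t=17: L0/L1/L2 = E/G/- → run E
t=18: L0/L1/L2 = E/G/- → run E
t=19: L0/L1/L2 = -/GE/- → run G
t=20: L0/L1/L2 = -/E/- → run E
t=21: L0/L1/L2 = -/E/- → run E
t=22: L0/L1/L2 = -/E/- → run E
t=23: L0/L1/L2 = -/E/- → run E
t=24: (idle)
t=25: (idle)
t=26: (idle)
t=27: (idle)
t=28: (idle)
t=29: (idle)

running at tick 8 = D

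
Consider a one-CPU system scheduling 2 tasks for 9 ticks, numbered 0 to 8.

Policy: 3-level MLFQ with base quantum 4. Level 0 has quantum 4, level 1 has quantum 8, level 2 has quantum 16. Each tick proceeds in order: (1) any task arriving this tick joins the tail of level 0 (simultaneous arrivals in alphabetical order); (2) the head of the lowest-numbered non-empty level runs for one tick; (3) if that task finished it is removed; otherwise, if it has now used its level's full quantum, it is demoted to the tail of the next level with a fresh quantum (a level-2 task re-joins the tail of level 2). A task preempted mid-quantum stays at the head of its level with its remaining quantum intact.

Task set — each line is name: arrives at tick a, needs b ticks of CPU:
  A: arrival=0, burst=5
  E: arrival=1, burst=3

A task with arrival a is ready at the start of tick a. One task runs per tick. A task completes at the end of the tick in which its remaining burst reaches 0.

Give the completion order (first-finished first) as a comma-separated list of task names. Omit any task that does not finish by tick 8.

completion order = E, A

t=0: L0/L1/L2 = A/-/- → run A
t=1: L0/L1/L2 = AE/-/- → run A
t=2: L0/L1/L2 = AE/-/- → run A
t=3: L0/L1/L2 = AE/-/- → run A
t=4: L0/L1/L2 = E/A/- → run E
t=5: L0/L1/L2 = E/A/- → run E
t=6: L0/L1/L2 = E/A/- → run E
t=7: L0/L1/L2 = -/A/- → run A
t=8: (idle)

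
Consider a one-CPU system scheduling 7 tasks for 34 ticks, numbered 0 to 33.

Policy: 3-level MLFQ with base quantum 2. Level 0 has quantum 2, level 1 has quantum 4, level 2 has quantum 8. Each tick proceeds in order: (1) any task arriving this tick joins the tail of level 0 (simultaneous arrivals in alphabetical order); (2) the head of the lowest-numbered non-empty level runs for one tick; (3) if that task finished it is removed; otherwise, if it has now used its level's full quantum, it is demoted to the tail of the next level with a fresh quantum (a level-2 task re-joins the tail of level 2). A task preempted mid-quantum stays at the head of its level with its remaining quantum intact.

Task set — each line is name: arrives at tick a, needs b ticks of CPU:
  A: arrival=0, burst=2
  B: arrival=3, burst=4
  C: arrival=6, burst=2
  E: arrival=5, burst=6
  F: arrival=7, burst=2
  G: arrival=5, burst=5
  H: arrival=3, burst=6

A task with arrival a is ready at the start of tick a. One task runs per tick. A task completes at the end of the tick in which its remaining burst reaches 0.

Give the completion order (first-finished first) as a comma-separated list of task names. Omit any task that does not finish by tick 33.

t=0: L0/L1/L2 = A/-/- → run A
t=1: L0/L1/L2 = A/-/- → run A
t=2: (idle)
t=3: L0/L1/L2 = BH/-/- → run B
t=4: L0/L1/L2 = BH/-/- → run B
t=5: L0/L1/L2 = HEG/B/- → run H
t=6: L0/L1/L2 = HEGC/B/- → run H
t=7: L0/L1/L2 = EGCF/BH/- → run E
t=8: L0/L1/L2 = EGCF/BH/- → run E
t=9: L0/L1/L2 = GCF/BHE/- → run G
t=10: L0/L1/L2 = GCF/BHE/- → run G
t=11: L0/L1/L2 = CF/BHEG/- → run C
t=12: L0/L1/L2 = CF/BHEG/- → run C
t=13: L0/L1/L2 = F/BHEG/- → run F
t=14: L0/L1/L2 = F/BHEG/- → run F
t=15: L0/L1/L2 = -/BHEG/- → run B
t=16: L0/L1/L2 = -/BHEG/- → run B
t=17: L0/L1/L2 = -/HEG/- → run H
t=18: L0/L1/L2 = -/HEG/- → run H
t=19: L0/L1/L2 = -/HEG/- → run H
t=20: L0/L1/L2 = -/HEG/- → run H
t=21: L0/L1/L2 = -/EG/- → run E
t=22: L0/L1/L2 = -/EG/- → run E
t=23: L0/L1/L2 = -/EG/- → run E
t=24: L0/L1/L2 = -/EG/- → run E
t=25: L0/L1/L2 = -/G/- → run G
t=26: L0/L1/L2 = -/G/- → run G
t=27: L0/L1/L2 = -/G/- → run G
t=28: (idle)
t=29: (idle)
t=30: (idle)
t=31: (idle)
t=32: (idle)
t=33: (idle)

completion order = A, C, F, B, H, E, G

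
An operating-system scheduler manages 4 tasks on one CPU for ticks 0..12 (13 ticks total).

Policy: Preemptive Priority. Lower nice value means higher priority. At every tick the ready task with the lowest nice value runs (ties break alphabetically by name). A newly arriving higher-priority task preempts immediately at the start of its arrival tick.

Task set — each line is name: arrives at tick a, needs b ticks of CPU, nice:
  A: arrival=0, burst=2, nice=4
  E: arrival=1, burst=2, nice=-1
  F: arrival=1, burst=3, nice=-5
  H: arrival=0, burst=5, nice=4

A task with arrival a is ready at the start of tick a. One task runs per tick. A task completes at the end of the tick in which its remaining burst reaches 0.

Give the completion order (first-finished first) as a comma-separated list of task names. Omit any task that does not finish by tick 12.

t=0: ready={A,H} → run A
t=1: ready={A,E,F,H} → run F
t=2: ready={A,E,F,H} → run F
t=3: ready={A,E,F,H} → run F
t=4: ready={A,E,H} → run E
t=5: ready={A,E,H} → run E
t=6: ready={A,H} → run A
t=7: ready={H} → run H
t=8: ready={H} → run H
t=9: ready={H} → run H
t=10: ready={H} → run H
t=11: ready={H} → run H
t=12: (idle)

completion order = F, E, A, H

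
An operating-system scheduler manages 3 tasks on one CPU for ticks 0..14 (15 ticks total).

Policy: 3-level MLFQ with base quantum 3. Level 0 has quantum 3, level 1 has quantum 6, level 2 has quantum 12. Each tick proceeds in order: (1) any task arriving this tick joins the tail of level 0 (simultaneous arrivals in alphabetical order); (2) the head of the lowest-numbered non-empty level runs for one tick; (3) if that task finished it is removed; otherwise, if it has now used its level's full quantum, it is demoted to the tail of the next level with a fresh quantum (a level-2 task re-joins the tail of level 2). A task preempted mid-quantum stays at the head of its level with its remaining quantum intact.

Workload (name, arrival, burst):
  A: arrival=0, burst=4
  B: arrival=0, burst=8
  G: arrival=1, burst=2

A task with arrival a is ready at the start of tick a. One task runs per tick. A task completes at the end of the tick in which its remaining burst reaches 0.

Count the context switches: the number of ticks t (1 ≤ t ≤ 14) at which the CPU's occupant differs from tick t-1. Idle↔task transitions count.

context switches = 5

t=0: L0/L1/L2 = AB/-/- → run A
t=1: L0/L1/L2 = ABG/-/- → run A
t=2: L0/L1/L2 = ABG/-/- → run A
t=3: L0/L1/L2 = BG/A/- → run B
t=4: L0/L1/L2 = BG/A/- → run B
t=5: L0/L1/L2 = BG/A/- → run B
t=6: L0/L1/L2 = G/AB/- → run G
t=7: L0/L1/L2 = G/AB/- → run G
t=8: L0/L1/L2 = -/AB/- → run A
t=9: L0/L1/L2 = -/B/- → run B
t=10: L0/L1/L2 = -/B/- → run B
t=11: L0/L1/L2 = -/B/- → run B
t=12: L0/L1/L2 = -/B/- → run B
t=13: L0/L1/L2 = -/B/- → run B
t=14: (idle)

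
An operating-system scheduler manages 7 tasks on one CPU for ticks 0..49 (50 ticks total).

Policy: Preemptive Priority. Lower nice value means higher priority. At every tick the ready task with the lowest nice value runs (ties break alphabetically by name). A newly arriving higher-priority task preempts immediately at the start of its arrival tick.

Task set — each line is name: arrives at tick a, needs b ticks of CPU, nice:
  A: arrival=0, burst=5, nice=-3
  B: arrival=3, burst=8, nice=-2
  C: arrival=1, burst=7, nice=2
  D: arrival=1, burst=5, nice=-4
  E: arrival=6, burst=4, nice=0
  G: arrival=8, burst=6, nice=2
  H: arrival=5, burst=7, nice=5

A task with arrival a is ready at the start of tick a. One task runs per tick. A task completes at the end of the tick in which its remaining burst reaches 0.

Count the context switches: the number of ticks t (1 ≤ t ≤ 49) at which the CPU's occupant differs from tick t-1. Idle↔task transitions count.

t=0: ready={A} → run A
t=1: ready={A,C,D} → run D
t=2: ready={A,C,D} → run D
t=3: ready={A,B,C,D} → run D
t=4: ready={A,B,C,D} → run D
t=5: ready={A,B,C,D,H} → run D
t=6: ready={A,B,C,E,H} → run A
t=7: ready={A,B,C,E,H} → run A
t=8: ready={A,B,C,E,G,H} → run A
t=9: ready={A,B,C,E,G,H} → run A
t=10: ready={B,C,E,G,H} → run B
t=11: ready={B,C,E,G,H} → run B
t=12: ready={B,C,E,G,H} → run B
t=13: ready={B,C,E,G,H} → run B
t=14: ready={B,C,E,G,H} → run B
t=15: ready={B,C,E,G,H} → run B
t=16: ready={B,C,E,G,H} → run B
t=17: ready={B,C,E,G,H} → run B
t=18: ready={C,E,G,H} → run E
t=19: ready={C,E,G,H} → run E
t=20: ready={C,E,G,H} → run E
t=21: ready={C,E,G,H} → run E
t=22: ready={C,G,H} → run C
t=23: ready={C,G,H} → run C
t=24: ready={C,G,H} → run C
t=25: ready={C,G,H} → run C
t=26: ready={C,G,H} → run C
t=27: ready={C,G,H} → run C
t=28: ready={C,G,H} → run C
t=29: ready={G,H} → run G
t=30: ready={G,H} → run G
t=31: ready={G,H} → run G
t=32: ready={G,H} → run G
t=33: ready={G,H} → run G
t=34: ready={G,H} → run G
t=35: ready={H} → run H
t=36: ready={H} → run H
t=37: ready={H} → run H
t=38: ready={H} → run H
t=39: ready={H} → run H
t=40: ready={H} → run H
t=41: ready={H} → run H
t=42: (idle)
t=43: (idle)
t=44: (idle)
t=45: (idle)
t=46: (idle)
t=47: (idle)
t=48: (idle)
t=49: (idle)

context switches = 8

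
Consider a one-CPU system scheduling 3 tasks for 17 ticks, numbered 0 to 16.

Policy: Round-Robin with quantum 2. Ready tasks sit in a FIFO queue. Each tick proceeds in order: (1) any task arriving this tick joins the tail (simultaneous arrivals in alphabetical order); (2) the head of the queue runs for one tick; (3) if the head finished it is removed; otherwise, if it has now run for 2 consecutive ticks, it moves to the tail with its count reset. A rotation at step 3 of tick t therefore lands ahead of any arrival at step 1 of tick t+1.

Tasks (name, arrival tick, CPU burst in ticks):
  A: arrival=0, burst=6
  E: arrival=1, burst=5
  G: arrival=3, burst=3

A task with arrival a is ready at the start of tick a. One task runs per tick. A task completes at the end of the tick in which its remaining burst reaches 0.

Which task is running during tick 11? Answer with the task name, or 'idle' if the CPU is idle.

running at tick 11 = A

t=0: queue=[A] q_used=0 → run A
t=1: queue=[A,E] q_used=1 → run A
t=2: queue=[E,A] q_used=0 → run E
t=3: queue=[E,A,G] q_used=1 → run E
t=4: queue=[A,G,E] q_used=0 → run A
t=5: queue=[A,G,E] q_used=1 → run A
t=6: queue=[G,E,A] q_used=0 → run G
t=7: queue=[G,E,A] q_used=1 → run G
t=8: queue=[E,A,G] q_used=0 → run E
t=9: queue=[E,A,G] q_used=1 → run E
t=10: queue=[A,G,E] q_used=0 → run A
t=11: queue=[A,G,E] q_used=1 → run A
t=12: queue=[G,E] q_used=0 → run G
t=13: queue=[E] q_used=0 → run E
t=14: (idle)
t=15: (idle)
t=16: (idle)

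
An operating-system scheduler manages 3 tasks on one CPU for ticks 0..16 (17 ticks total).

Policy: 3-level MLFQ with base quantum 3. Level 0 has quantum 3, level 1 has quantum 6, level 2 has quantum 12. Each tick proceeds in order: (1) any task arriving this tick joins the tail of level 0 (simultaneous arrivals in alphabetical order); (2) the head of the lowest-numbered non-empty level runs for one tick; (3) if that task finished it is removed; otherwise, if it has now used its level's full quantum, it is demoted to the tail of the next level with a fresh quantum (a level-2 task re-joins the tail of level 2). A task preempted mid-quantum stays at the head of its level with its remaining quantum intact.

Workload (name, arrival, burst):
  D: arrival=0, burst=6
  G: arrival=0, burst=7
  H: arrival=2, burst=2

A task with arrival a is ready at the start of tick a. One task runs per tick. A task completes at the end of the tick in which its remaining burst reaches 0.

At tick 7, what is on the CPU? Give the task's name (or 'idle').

running at tick 7 = H

t=0: L0/L1/L2 = DG/-/- → run D
t=1: L0/L1/L2 = DG/-/- → run D
t=2: L0/L1/L2 = DGH/-/- → run D
t=3: L0/L1/L2 = GH/D/- → run G
t=4: L0/L1/L2 = GH/D/- → run G
t=5: L0/L1/L2 = GH/D/- → run G
t=6: L0/L1/L2 = H/DG/- → run H
t=7: L0/L1/L2 = H/DG/- → run H
t=8: L0/L1/L2 = -/DG/- → run D
t=9: L0/L1/L2 = -/DG/- → run D
t=10: L0/L1/L2 = -/DG/- → run D
t=11: L0/L1/L2 = -/G/- → run G
t=12: L0/L1/L2 = -/G/- → run G
t=13: L0/L1/L2 = -/G/- → run G
t=14: L0/L1/L2 = -/G/- → run G
t=15: (idle)
t=16: (idle)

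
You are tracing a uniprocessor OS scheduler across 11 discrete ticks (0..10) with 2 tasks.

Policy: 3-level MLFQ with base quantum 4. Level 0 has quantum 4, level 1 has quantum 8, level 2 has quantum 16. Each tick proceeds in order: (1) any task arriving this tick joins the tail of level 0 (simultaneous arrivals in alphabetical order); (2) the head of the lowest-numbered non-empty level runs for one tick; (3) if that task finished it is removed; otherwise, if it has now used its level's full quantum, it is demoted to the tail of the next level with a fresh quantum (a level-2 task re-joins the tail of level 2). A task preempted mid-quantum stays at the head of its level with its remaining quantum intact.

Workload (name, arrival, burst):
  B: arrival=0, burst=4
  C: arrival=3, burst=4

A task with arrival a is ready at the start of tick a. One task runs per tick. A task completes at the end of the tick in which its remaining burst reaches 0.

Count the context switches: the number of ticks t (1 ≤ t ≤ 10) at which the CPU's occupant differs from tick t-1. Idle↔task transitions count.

context switches = 2

t=0: L0/L1/L2 = B/-/- → run B
t=1: L0/L1/L2 = B/-/- → run B
t=2: L0/L1/L2 = B/-/- → run B
t=3: L0/L1/L2 = BC/-/- → run B
t=4: L0/L1/L2 = C/-/- → run C
t=5: L0/L1/L2 = C/-/- → run C
t=6: L0/L1/L2 = C/-/- → run C
t=7: L0/L1/L2 = C/-/- → run C
t=8: (idle)
t=9: (idle)
t=10: (idle)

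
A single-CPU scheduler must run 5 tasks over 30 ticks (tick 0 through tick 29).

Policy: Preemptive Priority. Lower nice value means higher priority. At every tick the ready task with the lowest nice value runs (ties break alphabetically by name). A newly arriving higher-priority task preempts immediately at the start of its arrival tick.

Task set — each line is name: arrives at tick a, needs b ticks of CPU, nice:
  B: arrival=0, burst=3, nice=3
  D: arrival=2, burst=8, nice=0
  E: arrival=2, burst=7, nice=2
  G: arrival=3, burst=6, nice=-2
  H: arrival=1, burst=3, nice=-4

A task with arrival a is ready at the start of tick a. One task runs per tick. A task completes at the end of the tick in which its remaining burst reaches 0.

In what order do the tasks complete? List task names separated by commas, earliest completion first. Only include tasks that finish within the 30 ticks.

completion order = H, G, D, E, B

t=0: ready={B} → run B
t=1: ready={B,H} → run H
t=2: ready={B,D,E,H} → run H
t=3: ready={B,D,E,G,H} → run H
t=4: ready={B,D,E,G} → run G
t=5: ready={B,D,E,G} → run G
t=6: ready={B,D,E,G} → run G
t=7: ready={B,D,E,G} → run G
t=8: ready={B,D,E,G} → run G
t=9: ready={B,D,E,G} → run G
t=10: ready={B,D,E} → run D
t=11: ready={B,D,E} → run D
t=12: ready={B,D,E} → run D
t=13: ready={B,D,E} → run D
t=14: ready={B,D,E} → run D
t=15: ready={B,D,E} → run D
t=16: ready={B,D,E} → run D
t=17: ready={B,D,E} → run D
t=18: ready={B,E} → run E
t=19: ready={B,E} → run E
t=20: ready={B,E} → run E
t=21: ready={B,E} → run E
t=22: ready={B,E} → run E
t=23: ready={B,E} → run E
t=24: ready={B,E} → run E
t=25: ready={B} → run B
t=26: ready={B} → run B
t=27: (idle)
t=28: (idle)
t=29: (idle)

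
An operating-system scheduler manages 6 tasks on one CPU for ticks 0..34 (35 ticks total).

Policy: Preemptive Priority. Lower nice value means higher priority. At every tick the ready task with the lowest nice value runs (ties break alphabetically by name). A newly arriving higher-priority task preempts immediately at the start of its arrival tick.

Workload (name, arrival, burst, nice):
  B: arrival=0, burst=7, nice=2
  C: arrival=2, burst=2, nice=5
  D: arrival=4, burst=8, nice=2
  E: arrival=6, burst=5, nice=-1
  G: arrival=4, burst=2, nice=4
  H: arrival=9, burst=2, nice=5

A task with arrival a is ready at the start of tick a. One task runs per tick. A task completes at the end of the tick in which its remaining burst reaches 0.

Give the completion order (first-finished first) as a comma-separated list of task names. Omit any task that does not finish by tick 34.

completion order = E, B, D, G, C, H

t=0: ready={B} → run B
t=1: ready={B} → run B
t=2: ready={B,C} → run B
t=3: ready={B,C} → run B
t=4: ready={B,C,D,G} → run B
t=5: ready={B,C,D,G} → run B
t=6: ready={B,C,D,E,G} → run E
t=7: ready={B,C,D,E,G} → run E
t=8: ready={B,C,D,E,G} → run E
t=9: ready={B,C,D,E,G,H} → run E
t=10: ready={B,C,D,E,G,H} → run E
t=11: ready={B,C,D,G,H} → run B
t=12: ready={C,D,G,H} → run D
t=13: ready={C,D,G,H} → run D
t=14: ready={C,D,G,H} → run D
t=15: ready={C,D,G,H} → run D
t=16: ready={C,D,G,H} → run D
t=17: ready={C,D,G,H} → run D
t=18: ready={C,D,G,H} → run D
t=19: ready={C,D,G,H} → run D
t=20: ready={C,G,H} → run G
t=21: ready={C,G,H} → run G
t=22: ready={C,H} → run C
t=23: ready={C,H} → run C
t=24: ready={H} → run H
t=25: ready={H} → run H
t=26: (idle)
t=27: (idle)
t=28: (idle)
t=29: (idle)
t=30: (idle)
t=31: (idle)
t=32: (idle)
t=33: (idle)
t=34: (idle)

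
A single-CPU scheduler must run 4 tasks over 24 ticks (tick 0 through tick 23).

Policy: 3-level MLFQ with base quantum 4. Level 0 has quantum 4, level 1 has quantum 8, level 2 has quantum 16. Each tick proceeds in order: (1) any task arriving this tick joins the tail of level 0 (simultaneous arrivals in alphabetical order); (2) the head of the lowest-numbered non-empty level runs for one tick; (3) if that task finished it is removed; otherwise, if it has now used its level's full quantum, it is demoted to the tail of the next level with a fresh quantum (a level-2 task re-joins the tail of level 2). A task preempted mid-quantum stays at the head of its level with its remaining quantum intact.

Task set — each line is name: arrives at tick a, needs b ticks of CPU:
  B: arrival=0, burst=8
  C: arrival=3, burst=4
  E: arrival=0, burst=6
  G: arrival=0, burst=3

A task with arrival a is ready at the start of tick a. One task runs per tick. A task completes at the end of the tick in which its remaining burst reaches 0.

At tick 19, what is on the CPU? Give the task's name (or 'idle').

running at tick 19 = E

t=0: L0/L1/L2 = BEG/-/- → run B
t=1: L0/L1/L2 = BEG/-/- → run B
t=2: L0/L1/L2 = BEG/-/- → run B
t=3: L0/L1/L2 = BEGC/-/- → run B
t=4: L0/L1/L2 = EGC/B/- → run E
t=5: L0/L1/L2 = EGC/B/- → run E
t=6: L0/L1/L2 = EGC/B/- → run E
t=7: L0/L1/L2 = EGC/B/- → run E
t=8: L0/L1/L2 = GC/BE/- → run G
t=9: L0/L1/L2 = GC/BE/- → run G
t=10: L0/L1/L2 = GC/BE/- → run G
t=11: L0/L1/L2 = C/BE/- → run C
t=12: L0/L1/L2 = C/BE/- → run C
t=13: L0/L1/L2 = C/BE/- → run C
t=14: L0/L1/L2 = C/BE/- → run C
t=15: L0/L1/L2 = -/BE/- → run B
t=16: L0/L1/L2 = -/BE/- → run B
t=17: L0/L1/L2 = -/BE/- → run B
t=18: L0/L1/L2 = -/BE/- → run B
t=19: L0/L1/L2 = -/E/- → run E
t=20: L0/L1/L2 = -/E/- → run E
t=21: (idle)
t=22: (idle)
t=23: (idle)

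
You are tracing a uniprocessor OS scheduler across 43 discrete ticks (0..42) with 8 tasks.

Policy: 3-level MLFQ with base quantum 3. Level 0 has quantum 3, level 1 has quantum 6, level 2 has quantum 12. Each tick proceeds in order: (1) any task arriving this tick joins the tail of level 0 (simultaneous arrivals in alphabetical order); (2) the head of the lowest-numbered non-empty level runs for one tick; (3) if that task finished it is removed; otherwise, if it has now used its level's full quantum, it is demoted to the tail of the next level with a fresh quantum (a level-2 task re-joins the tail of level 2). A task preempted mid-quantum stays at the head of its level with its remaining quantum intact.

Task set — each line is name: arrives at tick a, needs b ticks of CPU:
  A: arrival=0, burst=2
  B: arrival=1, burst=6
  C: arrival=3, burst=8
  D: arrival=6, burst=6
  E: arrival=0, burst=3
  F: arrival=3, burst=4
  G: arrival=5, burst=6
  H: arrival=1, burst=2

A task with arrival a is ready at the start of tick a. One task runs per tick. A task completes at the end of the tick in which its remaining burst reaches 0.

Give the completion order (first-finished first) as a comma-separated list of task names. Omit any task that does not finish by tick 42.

completion order = A, E, H, B, C, F, G, D

t=0: L0/L1/L2 = AE/-/- → run A
t=1: L0/L1/L2 = AEBH/-/- → run A
t=2: L0/L1/L2 = EBH/-/- → run E
t=3: L0/L1/L2 = EBHCF/-/- → run E
t=4: L0/L1/L2 = EBHCF/-/- → run E
t=5: L0/L1/L2 = BHCFG/-/- → run B
t=6: L0/L1/L2 = BHCFGD/-/- → run B
t=7: L0/L1/L2 = BHCFGD/-/- → run B
t=8: L0/L1/L2 = HCFGD/B/- → run H
t=9: L0/L1/L2 = HCFGD/B/- → run H
t=10: L0/L1/L2 = CFGD/B/- → run C
t=11: L0/L1/L2 = CFGD/B/- → run C
t=12: L0/L1/L2 = CFGD/B/- → run C
t=13: L0/L1/L2 = FGD/BC/- → run F
t=14: L0/L1/L2 = FGD/BC/- → run F
t=15: L0/L1/L2 = FGD/BC/- → run F
t=16: L0/L1/L2 = GD/BCF/- → run G
t=17: L0/L1/L2 = GD/BCF/- → run G
t=18: L0/L1/L2 = GD/BCF/- → run G
t=19: L0/L1/L2 = D/BCFG/- → run D
t=20: L0/L1/L2 = D/BCFG/- → run D
t=21: L0/L1/L2 = D/BCFG/- → run D
t=22: L0/L1/L2 = -/BCFGD/- → run B
t=23: L0/L1/L2 = -/BCFGD/- → run B
t=24: L0/L1/L2 = -/BCFGD/- → run B
t=25: L0/L1/L2 = -/CFGD/- → run C
t=26: L0/L1/L2 = -/CFGD/- → run C
t=27: L0/L1/L2 = -/CFGD/- → run C
t=28: L0/L1/L2 = -/CFGD/- → run C
t=29: L0/L1/L2 = -/CFGD/- → run C
t=30: L0/L1/L2 = -/FGD/- → run F
t=31: L0/L1/L2 = -/GD/- → run G
t=32: L0/L1/L2 = -/GD/- → run G
t=33: L0/L1/L2 = -/GD/- → run G
t=34: L0/L1/L2 = -/D/- → run D
t=35: L0/L1/L2 = -/D/- → run D
t=36: L0/L1/L2 = -/D/- → run D
t=37: (idle)
t=38: (idle)
t=39: (idle)
t=40: (idle)
t=41: (idle)
t=42: (idle)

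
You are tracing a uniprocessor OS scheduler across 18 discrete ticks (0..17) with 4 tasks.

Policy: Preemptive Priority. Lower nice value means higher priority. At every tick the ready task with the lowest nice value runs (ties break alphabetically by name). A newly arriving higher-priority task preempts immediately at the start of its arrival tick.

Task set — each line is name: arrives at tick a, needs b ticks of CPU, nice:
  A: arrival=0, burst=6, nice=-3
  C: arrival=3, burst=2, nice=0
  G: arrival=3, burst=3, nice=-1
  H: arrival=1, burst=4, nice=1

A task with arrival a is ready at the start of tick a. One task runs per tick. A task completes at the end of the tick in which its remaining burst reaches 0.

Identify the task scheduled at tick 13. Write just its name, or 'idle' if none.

running at tick 13 = H

t=0: ready={A} → run A
t=1: ready={A,H} → run A
t=2: ready={A,H} → run A
t=3: ready={A,C,G,H} → run A
t=4: ready={A,C,G,H} → run A
t=5: ready={A,C,G,H} → run A
t=6: ready={C,G,H} → run G
t=7: ready={C,G,H} → run G
t=8: ready={C,G,H} → run G
t=9: ready={C,H} → run C
t=10: ready={C,H} → run C
t=11: ready={H} → run H
t=12: ready={H} → run H
t=13: ready={H} → run H
t=14: ready={H} → run H
t=15: (idle)
t=16: (idle)
t=17: (idle)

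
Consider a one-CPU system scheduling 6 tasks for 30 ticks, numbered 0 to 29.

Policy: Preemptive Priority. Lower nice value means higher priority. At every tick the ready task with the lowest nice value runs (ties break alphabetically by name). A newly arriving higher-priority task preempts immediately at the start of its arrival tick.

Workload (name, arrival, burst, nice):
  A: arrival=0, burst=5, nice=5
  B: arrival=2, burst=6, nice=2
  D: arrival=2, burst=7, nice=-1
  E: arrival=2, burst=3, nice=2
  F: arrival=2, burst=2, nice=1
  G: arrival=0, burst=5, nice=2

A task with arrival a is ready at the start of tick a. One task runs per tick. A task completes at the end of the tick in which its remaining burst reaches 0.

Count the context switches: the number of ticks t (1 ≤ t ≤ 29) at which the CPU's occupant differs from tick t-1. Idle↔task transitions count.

t=0: ready={A,G} → run G
t=1: ready={A,G} → run G
t=2: ready={A,B,D,E,F,G} → run D
t=3: ready={A,B,D,E,F,G} → run D
t=4: ready={A,B,D,E,F,G} → run D
t=5: ready={A,B,D,E,F,G} → run D
t=6: ready={A,B,D,E,F,G} → run D
t=7: ready={A,B,D,E,F,G} → run D
t=8: ready={A,B,D,E,F,G} → run D
t=9: ready={A,B,E,F,G} → run F
t=10: ready={A,B,E,F,G} → run F
t=11: ready={A,B,E,G} → run B
t=12: ready={A,B,E,G} → run B
t=13: ready={A,B,E,G} → run B
t=14: ready={A,B,E,G} → run B
t=15: ready={A,B,E,G} → run B
t=16: ready={A,B,E,G} → run B
t=17: ready={A,E,G} → run E
t=18: ready={A,E,G} → run E
t=19: ready={A,E,G} → run E
t=20: ready={A,G} → run G
t=21: ready={A,G} → run G
t=22: ready={A,G} → run G
t=23: ready={A} → run A
t=24: ready={A} → run A
t=25: ready={A} → run A
t=26: ready={A} → run A
t=27: ready={A} → run A
t=28: (idle)
t=29: (idle)

context switches = 7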